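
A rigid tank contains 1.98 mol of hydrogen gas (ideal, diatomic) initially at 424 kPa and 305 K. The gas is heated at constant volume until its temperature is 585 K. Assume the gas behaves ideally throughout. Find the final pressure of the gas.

813 kPa

V₁ = nRT₁/P₁ = 1.98×8.314×305/424 = 11.8 L.
Isochoric: V stays 11.8 L; P/T = const ⇒ T₂ = 585 K, P₂ = 813 kPa.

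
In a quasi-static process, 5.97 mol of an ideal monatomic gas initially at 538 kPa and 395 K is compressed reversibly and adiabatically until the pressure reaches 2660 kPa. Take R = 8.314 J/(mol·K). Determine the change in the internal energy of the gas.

26300 J

V₁ = nRT₁/P₁ = 5.97×8.314×395/538 = 36.4 L.
Adiabatic: T₂/T₁ = (P₂/P₁)^((γ−1)/γ) ⇒ T₂ = 395×(4.94)^0.400 = 749 K; V₂ = 14.0 L.
For an ideal gas ΔU = nCvΔT with Cv = (3/2)R = 12.5 J/(mol·K).
ΔU = 5.97×12.5×(749−395) = 26300 J.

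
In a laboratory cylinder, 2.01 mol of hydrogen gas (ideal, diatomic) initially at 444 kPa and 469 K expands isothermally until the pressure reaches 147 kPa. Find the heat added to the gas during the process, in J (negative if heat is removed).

V₁ = nRT₁/P₁ = 2.01×8.314×469/444 = 17.7 L.
Isothermal: T stays 469 K; PV = const ⇒ V₂ = 53.3 L, P₂ = 147 kPa.
ΔU = 0 (ideal gas, T constant).
W = nRT ln(V₂/V₁) = 2.01×8.314×469×ln(3.02) = 8660 J.
Q = ΔU + W = 8660 J.

8660 J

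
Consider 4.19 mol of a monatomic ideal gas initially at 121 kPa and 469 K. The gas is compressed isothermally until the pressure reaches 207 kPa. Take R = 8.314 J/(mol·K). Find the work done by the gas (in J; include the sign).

V₁ = nRT₁/P₁ = 4.19×8.314×469/121 = 135 L.
Isothermal: T stays 469 K; PV = const ⇒ V₂ = 78.9 L, P₂ = 207 kPa.
W = nRT ln(V₂/V₁) = 4.19×8.314×469×ln(0.585) = -8770 J.

-8770 J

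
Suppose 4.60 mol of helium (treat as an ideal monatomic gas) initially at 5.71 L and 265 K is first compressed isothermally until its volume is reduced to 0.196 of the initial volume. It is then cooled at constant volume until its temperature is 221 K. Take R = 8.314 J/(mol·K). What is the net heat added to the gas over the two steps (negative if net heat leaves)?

-19000 J

P₁ = nRT₁/V₁ = 4.60×8.314×265/5.71 = 1770 kPa.
Step 1 — Isothermal: T stays 265 K; PV = const ⇒ V₂ = 1.12 L, P₂ = 9060 kPa.
ΔU = 0 (ideal gas, T constant).
W = nRT ln(V₂/V₁) = 4.60×8.314×265×ln(0.196) = -16500 J.
Q = ΔU + W = -16500 J.
State after step 1: P = 9060 kPa, V = 1.12 L, T = 265 K.
Step 2 — Isochoric: V stays 1.12 L; P/T = const ⇒ T₂ = 221 K, P₂ = 7550 kPa.
W = 0 (no volume change).
ΔU = nCvΔT = 4.60×12.5×(221−265) = -2520 J.
Q = ΔU = -2520 J.
Net over both steps: W = -16500 J, Q = -19000 J, ΔU = -2520 J.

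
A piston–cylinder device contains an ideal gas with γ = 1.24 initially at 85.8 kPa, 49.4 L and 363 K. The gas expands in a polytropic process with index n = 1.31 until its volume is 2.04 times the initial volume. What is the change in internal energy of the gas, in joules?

n = P₁V₁/(RT₁) = 85.8×49.4/(8.314×363) = 1.40 mol.
Polytropic n=1.31: T₂ = T₁(V₁/V₂)^(n−1) = 363×(0.490)^0.31 = 291 K; P₂ = P₁(V₁/V₂)^n = 33.7 kPa.
For an ideal gas ΔU = nCvΔT with Cv = R/(γ−1) = 34.6 J/(mol·K).
ΔU = 1.40×34.6×(291−363) = -3500 J.

-3500 J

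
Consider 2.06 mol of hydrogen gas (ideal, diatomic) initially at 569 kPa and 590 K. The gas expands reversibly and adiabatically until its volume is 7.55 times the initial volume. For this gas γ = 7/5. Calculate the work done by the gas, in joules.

14000 J

V₁ = nRT₁/P₁ = 2.06×8.314×590/569 = 17.8 L.
Adiabatic: TV^(γ−1) = const ⇒ T₂ = 590×(0.132)^0.400 = 263 K; PV^γ = const ⇒ P₂ = 33.6 kPa.
ΔU = nCvΔT = 2.06×20.8×(263−590) = -14000 J.
Q = 0 for an adiabatic process, so W = −ΔU = 14000 J.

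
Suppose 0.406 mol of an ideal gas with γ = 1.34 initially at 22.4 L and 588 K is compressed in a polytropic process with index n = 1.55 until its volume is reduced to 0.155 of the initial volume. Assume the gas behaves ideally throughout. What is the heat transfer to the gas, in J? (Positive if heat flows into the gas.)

P₁ = nRT₁/V₁ = 0.406×8.314×588/22.4 = 88.6 kPa.
Polytropic n=1.55: T₂ = T₁(V₁/V₂)^(n−1) = 588×(6.45)^0.55 = 1640 K; P₂ = P₁(V₁/V₂)^n = 1590 kPa.
W = (P₁V₁−P₂V₂)/(n−1) = (88.6×22.4−1590×3.47)/0.55 = -6450 J.
ΔU = nCvΔT = 0.406×24.5×(1640−588) = 10400 J.
Q = ΔU + W = 3990 J.

3990 J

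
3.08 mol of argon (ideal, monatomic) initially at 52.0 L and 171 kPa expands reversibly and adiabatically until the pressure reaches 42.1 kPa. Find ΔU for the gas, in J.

T₁ = P₁V₁/(nR) = 171×52.0/(3.08×8.314) = 347 K.
Adiabatic: T₂/T₁ = (P₂/P₁)^((γ−1)/γ) ⇒ T₂ = 347×(0.246)^0.400 = 198 K; V₂ = 121 L.
For an ideal gas ΔU = nCvΔT with Cv = (3/2)R = 12.5 J/(mol·K).
ΔU = 3.08×12.5×(198−347) = -5720 J.

-5720 J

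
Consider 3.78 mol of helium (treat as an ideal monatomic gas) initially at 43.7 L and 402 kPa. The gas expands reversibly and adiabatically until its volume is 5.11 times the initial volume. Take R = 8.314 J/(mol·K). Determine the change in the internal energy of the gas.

T₁ = P₁V₁/(nR) = 402×43.7/(3.78×8.314) = 559 K.
Adiabatic: TV^(γ−1) = const ⇒ T₂ = 559×(0.196)^0.667 = 188 K; PV^γ = const ⇒ P₂ = 26.5 kPa.
For an ideal gas ΔU = nCvΔT with Cv = (3/2)R = 12.5 J/(mol·K).
ΔU = 3.78×12.5×(188−559) = -17500 J.

-17500 J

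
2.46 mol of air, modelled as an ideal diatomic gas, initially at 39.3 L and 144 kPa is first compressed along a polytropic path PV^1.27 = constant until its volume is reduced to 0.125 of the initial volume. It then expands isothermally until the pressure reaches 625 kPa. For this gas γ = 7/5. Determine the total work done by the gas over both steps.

-4150 J

T₁ = P₁V₁/(nR) = 144×39.3/(2.46×8.314) = 277 K.
Step 1 — Polytropic n=1.27: T₂ = T₁(V₁/V₂)^(n−1) = 277×(8.00)^0.27 = 485 K; P₂ = P₁(V₁/V₂)^n = 2020 kPa.
W = (P₁V₁−P₂V₂)/(n−1) = (144×39.3−2020×4.91)/0.27 = -15800 J.
ΔU = nCvΔT = 2.46×20.8×(485−277) = 10700 J.
Q = ΔU + W = -5130 J.
State after step 1: P = 2020 kPa, V = 4.91 L, T = 485 K.
Step 2 — Isothermal: T stays 485 K; PV = const ⇒ V₂ = 15.9 L, P₂ = 625 kPa.
ΔU = 0 (ideal gas, T constant).
W = nRT ln(V₂/V₁) = 2.46×8.314×485×ln(3.23) = 11600 J.
Q = ΔU + W = 11600 J.
Net over both steps: W = -4150 J, Q = 6510 J, ΔU = 10700 J.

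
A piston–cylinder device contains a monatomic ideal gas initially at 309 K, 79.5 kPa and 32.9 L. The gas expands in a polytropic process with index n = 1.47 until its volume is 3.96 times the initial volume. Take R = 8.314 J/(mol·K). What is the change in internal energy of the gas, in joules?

-1870 J

n = P₁V₁/(RT₁) = 79.5×32.9/(8.314×309) = 1.02 mol.
Polytropic n=1.47: T₂ = T₁(V₁/V₂)^(n−1) = 309×(0.253)^0.47 = 162 K; P₂ = P₁(V₁/V₂)^n = 10.5 kPa.
For an ideal gas ΔU = nCvΔT with Cv = (3/2)R = 12.5 J/(mol·K).
ΔU = 1.02×12.5×(162−309) = -1870 J.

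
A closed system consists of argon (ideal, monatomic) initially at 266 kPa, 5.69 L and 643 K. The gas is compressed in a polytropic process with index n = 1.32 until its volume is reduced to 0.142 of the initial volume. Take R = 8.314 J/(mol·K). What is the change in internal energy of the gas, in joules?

1970 J

n = P₁V₁/(RT₁) = 266×5.69/(8.314×643) = 0.283 mol.
Polytropic n=1.32: T₂ = T₁(V₁/V₂)^(n−1) = 643×(7.04)^0.32 = 1200 K; P₂ = P₁(V₁/V₂)^n = 3500 kPa.
For an ideal gas ΔU = nCvΔT with Cv = (3/2)R = 12.5 J/(mol·K).
ΔU = 0.283×12.5×(1200−643) = 1970 J.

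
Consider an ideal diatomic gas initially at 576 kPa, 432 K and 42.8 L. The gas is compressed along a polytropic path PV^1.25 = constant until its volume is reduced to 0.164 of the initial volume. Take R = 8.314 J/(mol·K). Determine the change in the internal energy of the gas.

n = P₁V₁/(RT₁) = 576×42.8/(8.314×432) = 6.86 mol.
Polytropic n=1.25: T₂ = T₁(V₁/V₂)^(n−1) = 432×(6.10)^0.25 = 679 K; P₂ = P₁(V₁/V₂)^n = 5520 kPa.
For an ideal gas ΔU = nCvΔT with Cv = (5/2)R = 20.8 J/(mol·K).
ΔU = 6.86×20.8×(679−432) = 35200 J.

35200 J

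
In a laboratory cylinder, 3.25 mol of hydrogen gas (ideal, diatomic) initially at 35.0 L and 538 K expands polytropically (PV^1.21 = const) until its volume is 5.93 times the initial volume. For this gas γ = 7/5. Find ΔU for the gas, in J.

P₁ = nRT₁/V₁ = 3.25×8.314×538/35.0 = 415 kPa.
Polytropic n=1.21: T₂ = T₁(V₁/V₂)^(n−1) = 538×(0.169)^0.21 = 370 K; P₂ = P₁(V₁/V₂)^n = 48.2 kPa.
For an ideal gas ΔU = nCvΔT with Cv = (5/2)R = 20.8 J/(mol·K).
ΔU = 3.25×20.8×(370−538) = -11300 J.

-11300 J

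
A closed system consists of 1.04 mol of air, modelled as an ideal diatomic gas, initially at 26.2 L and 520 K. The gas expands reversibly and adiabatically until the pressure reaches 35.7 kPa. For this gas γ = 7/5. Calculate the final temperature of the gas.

332 K

P₁ = nRT₁/V₁ = 1.04×8.314×520/26.2 = 172 kPa.
Adiabatic: T₂/T₁ = (P₂/P₁)^((γ−1)/γ) ⇒ T₂ = 520×(0.208)^0.286 = 332 K; V₂ = 80.4 L.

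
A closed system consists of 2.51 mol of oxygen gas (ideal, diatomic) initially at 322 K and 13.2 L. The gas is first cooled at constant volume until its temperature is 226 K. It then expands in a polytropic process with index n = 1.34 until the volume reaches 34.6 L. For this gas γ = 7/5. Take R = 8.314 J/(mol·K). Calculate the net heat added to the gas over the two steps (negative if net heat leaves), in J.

P₁ = nRT₁/V₁ = 2.51×8.314×322/13.2 = 509 kPa.
Step 1 — Isochoric: V stays 13.2 L; P/T = const ⇒ T₂ = 226 K, P₂ = 357 kPa.
W = 0 (no volume change).
ΔU = nCvΔT = 2.51×20.8×(226−322) = -5010 J.
Q = ΔU = -5010 J.
State after step 1: P = 357 kPa, V = 13.2 L, T = 226 K.
Step 2 — Polytropic n=1.34: T₂ = T₁(V₁/V₂)^(n−1) = 226×(0.382)^0.34 = 163 K; P₂ = P₁(V₁/V₂)^n = 98.2 kPa.
W = (P₁V₁−P₂V₂)/(n−1) = (357×13.2−98.2×34.6)/0.34 = 3880 J.
ΔU = nCvΔT = 2.51×20.8×(163−226) = -3290 J.
Q = ΔU + W = 581 J.
Net over both steps: W = 3880 J, Q = -4430 J, ΔU = -8300 J.

-4430 J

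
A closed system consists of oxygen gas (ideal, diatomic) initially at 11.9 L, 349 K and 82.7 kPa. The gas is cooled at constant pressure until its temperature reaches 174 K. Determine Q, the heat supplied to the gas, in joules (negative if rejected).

n = P₁V₁/(RT₁) = 82.7×11.9/(8.314×349) = 0.339 mol.
Isobaric: P stays 82.7 kPa; V/T = const ⇒ T₂ = 174 K, V₂ = 5.93 L.
W = PΔV = 82.7×(5.93−11.9) kPa·L = -493 J.
ΔU = nCvΔT = 0.339×20.8×(174−349) = -1230 J.
Q = ΔU + W = nCpΔT = -1730 J.

-1730 J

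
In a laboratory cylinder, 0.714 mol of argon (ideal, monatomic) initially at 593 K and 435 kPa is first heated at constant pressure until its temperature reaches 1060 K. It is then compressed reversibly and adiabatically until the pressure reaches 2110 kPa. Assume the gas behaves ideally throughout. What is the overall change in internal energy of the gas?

12500 J

V₁ = nRT₁/P₁ = 0.714×8.314×593/435 = 8.09 L.
Step 1 — Isobaric: P stays 435 kPa; V/T = const ⇒ T₂ = 1060 K, V₂ = 14.5 L.
W = PΔV = 435×(14.5−8.09) kPa·L = 2770 J.
ΔU = nCvΔT = 0.714×12.5×(1060−593) = 4160 J.
Q = ΔU + W = nCpΔT = 6930 J.
State after step 1: P = 435 kPa, V = 14.5 L, T = 1060 K.
Step 2 — Adiabatic: T₂/T₁ = (P₂/P₁)^((γ−1)/γ) ⇒ T₂ = 1060×(4.85)^0.400 = 1990 K; V₂ = 5.61 L.
ΔU = nCvΔT = 0.714×12.5×(1990−1060) = 8310 J.
Q = 0 for an adiabatic process, so W = −ΔU = -8310 J.
Net over both steps: W = -5540 J, Q = 6930 J, ΔU = 12500 J.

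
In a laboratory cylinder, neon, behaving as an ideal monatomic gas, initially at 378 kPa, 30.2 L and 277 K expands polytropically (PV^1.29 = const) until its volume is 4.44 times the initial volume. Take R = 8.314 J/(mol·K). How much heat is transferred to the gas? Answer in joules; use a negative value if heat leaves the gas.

n = P₁V₁/(RT₁) = 378×30.2/(8.314×277) = 4.96 mol.
Polytropic n=1.29: T₂ = T₁(V₁/V₂)^(n−1) = 277×(0.225)^0.29 = 180 K; P₂ = P₁(V₁/V₂)^n = 55.3 kPa.
W = (P₁V₁−P₂V₂)/(n−1) = (378×30.2−55.3×134)/0.29 = 13800 J.
ΔU = nCvΔT = 4.96×12.5×(180−277) = -6010 J.
Q = ΔU + W = 7810 J.

7810 J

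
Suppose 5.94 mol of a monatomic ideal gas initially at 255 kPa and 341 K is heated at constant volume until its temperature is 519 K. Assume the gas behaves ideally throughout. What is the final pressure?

V₁ = nRT₁/P₁ = 5.94×8.314×341/255 = 66.0 L.
Isochoric: V stays 66.0 L; P/T = const ⇒ T₂ = 519 K, P₂ = 388 kPa.

388 kPa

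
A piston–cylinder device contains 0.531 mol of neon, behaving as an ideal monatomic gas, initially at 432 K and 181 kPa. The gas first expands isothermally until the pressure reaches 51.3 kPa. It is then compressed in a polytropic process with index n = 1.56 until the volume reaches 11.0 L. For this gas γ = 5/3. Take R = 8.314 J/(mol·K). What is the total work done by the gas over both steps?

-925 J

V₁ = nRT₁/P₁ = 0.531×8.314×432/181 = 10.5 L.
Step 1 — Isothermal: T stays 432 K; PV = const ⇒ V₂ = 37.2 L, P₂ = 51.3 kPa.
ΔU = 0 (ideal gas, T constant).
W = nRT ln(V₂/V₁) = 0.531×8.314×432×ln(3.53) = 2400 J.
Q = ΔU + W = 2400 J.
State after step 1: P = 51.3 kPa, V = 37.2 L, T = 432 K.
Step 2 — Polytropic n=1.56: T₂ = T₁(V₁/V₂)^(n−1) = 432×(3.38)^0.56 = 854 K; P₂ = P₁(V₁/V₂)^n = 343 kPa.
W = (P₁V₁−P₂V₂)/(n−1) = (51.3×37.2−343×11.0)/0.56 = -3330 J.
ΔU = nCvΔT = 0.531×12.5×(854−432) = 2800 J.
Q = ΔU + W = -533 J.
Net over both steps: W = -925 J, Q = 1870 J, ΔU = 2800 J.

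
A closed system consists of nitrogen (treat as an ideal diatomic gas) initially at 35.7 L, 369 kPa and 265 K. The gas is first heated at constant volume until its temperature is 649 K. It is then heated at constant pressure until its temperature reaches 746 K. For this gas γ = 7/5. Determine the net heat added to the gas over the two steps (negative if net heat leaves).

n = P₁V₁/(RT₁) = 369×35.7/(8.314×265) = 5.98 mol.
Step 1 — Isochoric: V stays 35.7 L; P/T = const ⇒ T₂ = 649 K, P₂ = 904 kPa.
W = 0 (no volume change).
ΔU = nCvΔT = 5.98×20.8×(649−265) = 47700 J.
Q = ΔU = 47700 J.
State after step 1: P = 904 kPa, V = 35.7 L, T = 649 K.
Step 2 — Isobaric: P stays 904 kPa; V/T = const ⇒ T₂ = 746 K, V₂ = 41.0 L.
W = PΔV = 904×(41.0−35.7) kPa·L = 4820 J.
ΔU = nCvΔT = 5.98×20.8×(746−649) = 12100 J.
Q = ΔU + W = nCpΔT = 16900 J.
Net over both steps: W = 4820 J, Q = 64600 J, ΔU = 59800 J.

64600 J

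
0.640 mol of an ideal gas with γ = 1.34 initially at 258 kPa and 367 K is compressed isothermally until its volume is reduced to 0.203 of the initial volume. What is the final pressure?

V₁ = nRT₁/P₁ = 0.640×8.314×367/258 = 7.57 L.
Isothermal: T stays 367 K; PV = const ⇒ V₂ = 1.54 L, P₂ = 1270 kPa.

1270 kPa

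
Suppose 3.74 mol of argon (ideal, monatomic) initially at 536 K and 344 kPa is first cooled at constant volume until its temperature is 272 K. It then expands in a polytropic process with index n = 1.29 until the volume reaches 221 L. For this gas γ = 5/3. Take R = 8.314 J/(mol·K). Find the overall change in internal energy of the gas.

-16800 J

V₁ = nRT₁/P₁ = 3.74×8.314×536/344 = 48.4 L.
Step 1 — Isochoric: V stays 48.4 L; P/T = const ⇒ T₂ = 272 K, P₂ = 175 kPa.
W = 0 (no volume change).
ΔU = nCvΔT = 3.74×12.5×(272−536) = -12300 J.
Q = ΔU = -12300 J.
State after step 1: P = 175 kPa, V = 48.4 L, T = 272 K.
Step 2 — Polytropic n=1.29: T₂ = T₁(V₁/V₂)^(n−1) = 272×(0.219)^0.29 = 175 K; P₂ = P₁(V₁/V₂)^n = 24.6 kPa.
W = (P₁V₁−P₂V₂)/(n−1) = (175×48.4−24.6×221)/0.29 = 10400 J.
ΔU = nCvΔT = 3.74×12.5×(175−272) = -4520 J.
Q = ΔU + W = 5870 J.
Net over both steps: W = 10400 J, Q = -6450 J, ΔU = -16800 J.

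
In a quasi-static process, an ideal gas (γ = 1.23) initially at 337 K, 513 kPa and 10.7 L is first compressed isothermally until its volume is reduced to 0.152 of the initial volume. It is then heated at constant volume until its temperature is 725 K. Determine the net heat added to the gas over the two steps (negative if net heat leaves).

17100 J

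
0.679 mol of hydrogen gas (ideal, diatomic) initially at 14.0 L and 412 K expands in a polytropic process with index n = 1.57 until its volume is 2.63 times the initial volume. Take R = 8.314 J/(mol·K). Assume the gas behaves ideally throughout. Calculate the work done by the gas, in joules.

1730 J

P₁ = nRT₁/V₁ = 0.679×8.314×412/14.0 = 166 kPa.
Polytropic n=1.57: T₂ = T₁(V₁/V₂)^(n−1) = 412×(0.380)^0.57 = 237 K; P₂ = P₁(V₁/V₂)^n = 36.4 kPa.
W = (P₁V₁−P₂V₂)/(n−1) = (166×14.0−36.4×36.8)/0.57 = 1730 J.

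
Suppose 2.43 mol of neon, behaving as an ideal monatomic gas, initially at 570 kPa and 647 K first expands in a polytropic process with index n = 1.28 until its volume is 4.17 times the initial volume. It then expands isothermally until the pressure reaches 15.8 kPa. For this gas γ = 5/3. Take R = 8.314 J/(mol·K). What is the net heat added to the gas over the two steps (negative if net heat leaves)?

V₁ = nRT₁/P₁ = 2.43×8.314×647/570 = 22.9 L.
Step 1 — Polytropic n=1.28: T₂ = T₁(V₁/V₂)^(n−1) = 647×(0.240)^0.28 = 434 K; P₂ = P₁(V₁/V₂)^n = 91.6 kPa.
W = (P₁V₁−P₂V₂)/(n−1) = (570×22.9−91.6×95.6)/0.28 = 15400 J.
ΔU = nCvΔT = 2.43×12.5×(434−647) = -6460 J.
Q = ΔU + W = 8920 J.
State after step 1: P = 91.6 kPa, V = 95.6 L, T = 434 K.
Step 2 — Isothermal: T stays 434 K; PV = const ⇒ V₂ = 555 L, P₂ = 15.8 kPa.
ΔU = 0 (ideal gas, T constant).
W = nRT ln(V₂/V₁) = 2.43×8.314×434×ln(5.80) = 15400 J.
Q = ΔU + W = 15400 J.
Net over both steps: W = 30800 J, Q = 24300 J, ΔU = -6460 J.

24300 J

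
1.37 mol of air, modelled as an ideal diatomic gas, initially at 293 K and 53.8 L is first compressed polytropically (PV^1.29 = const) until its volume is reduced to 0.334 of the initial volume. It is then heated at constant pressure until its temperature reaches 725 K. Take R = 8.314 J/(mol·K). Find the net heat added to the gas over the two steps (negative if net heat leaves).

11700 J

P₁ = nRT₁/V₁ = 1.37×8.314×293/53.8 = 62.0 kPa.
Step 1 — Polytropic n=1.29: T₂ = T₁(V₁/V₂)^(n−1) = 293×(2.99)^0.29 = 403 K; P₂ = P₁(V₁/V₂)^n = 255 kPa.
W = (P₁V₁−P₂V₂)/(n−1) = (62.0×53.8−255×18.0)/0.29 = -4310 J.
ΔU = nCvΔT = 1.37×20.8×(403−293) = 3120 J.
Q = ΔU + W = -1180 J.
State after step 1: P = 255 kPa, V = 18.0 L, T = 403 K.
Step 2 — Isobaric: P stays 255 kPa; V/T = const ⇒ T₂ = 725 K, V₂ = 32.4 L.
W = PΔV = 255×(32.4−18.0) kPa·L = 3670 J.
ΔU = nCvΔT = 1.37×20.8×(725−403) = 9180 J.
Q = ΔU + W = nCpΔT = 12800 J.
Net over both steps: W = -638 J, Q = 11700 J, ΔU = 12300 J.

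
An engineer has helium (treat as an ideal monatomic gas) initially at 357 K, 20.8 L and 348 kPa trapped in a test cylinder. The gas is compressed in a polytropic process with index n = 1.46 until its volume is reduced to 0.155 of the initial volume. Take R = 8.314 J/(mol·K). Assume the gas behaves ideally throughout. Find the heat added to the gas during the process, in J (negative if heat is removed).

-6620 J

n = P₁V₁/(RT₁) = 348×20.8/(8.314×357) = 2.44 mol.
Polytropic n=1.46: T₂ = T₁(V₁/V₂)^(n−1) = 357×(6.45)^0.46 = 842 K; P₂ = P₁(V₁/V₂)^n = 5290 kPa.
W = (P₁V₁−P₂V₂)/(n−1) = (348×20.8−5290×3.22)/0.46 = -21400 J.
ΔU = nCvΔT = 2.44×12.5×(842−357) = 14700 J.
Q = ΔU + W = -6620 J.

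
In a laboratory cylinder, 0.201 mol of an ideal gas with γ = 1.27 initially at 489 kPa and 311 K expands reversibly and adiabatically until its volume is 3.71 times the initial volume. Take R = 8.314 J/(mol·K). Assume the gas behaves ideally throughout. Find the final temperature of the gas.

218 K

V₁ = nRT₁/P₁ = 0.201×8.314×311/489 = 1.06 L.
Adiabatic: TV^(γ−1) = const ⇒ T₂ = 311×(0.270)^0.270 = 218 K; PV^γ = const ⇒ P₂ = 92.5 kPa.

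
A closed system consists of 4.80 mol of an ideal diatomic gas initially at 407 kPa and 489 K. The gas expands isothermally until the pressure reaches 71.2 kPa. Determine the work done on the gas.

-34000 J

V₁ = nRT₁/P₁ = 4.80×8.314×489/407 = 47.9 L.
Isothermal: T stays 489 K; PV = const ⇒ V₂ = 274 L, P₂ = 71.2 kPa.
W = nRT ln(V₂/V₁) = 4.80×8.314×489×ln(5.72) = 34000 J.
Work done on the gas = −W_by = -34000 J.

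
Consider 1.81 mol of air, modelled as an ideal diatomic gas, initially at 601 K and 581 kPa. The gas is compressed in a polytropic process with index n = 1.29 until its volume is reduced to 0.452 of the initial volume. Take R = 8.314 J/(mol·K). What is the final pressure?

V₁ = nRT₁/P₁ = 1.81×8.314×601/581 = 15.6 L.
Polytropic n=1.29: T₂ = T₁(V₁/V₂)^(n−1) = 601×(2.21)^0.29 = 757 K; P₂ = P₁(V₁/V₂)^n = 1620 kPa.

1620 kPa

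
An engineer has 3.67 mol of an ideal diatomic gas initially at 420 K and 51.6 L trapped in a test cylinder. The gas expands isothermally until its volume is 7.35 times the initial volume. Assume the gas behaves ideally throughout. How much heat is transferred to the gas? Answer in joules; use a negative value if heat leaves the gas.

P₁ = nRT₁/V₁ = 3.67×8.314×420/51.6 = 248 kPa.
Isothermal: T stays 420 K; PV = const ⇒ V₂ = 379 L, P₂ = 33.8 kPa.
ΔU = 0 (ideal gas, T constant).
W = nRT ln(V₂/V₁) = 3.67×8.314×420×ln(7.35) = 25600 J.
Q = ΔU + W = 25600 J.

25600 J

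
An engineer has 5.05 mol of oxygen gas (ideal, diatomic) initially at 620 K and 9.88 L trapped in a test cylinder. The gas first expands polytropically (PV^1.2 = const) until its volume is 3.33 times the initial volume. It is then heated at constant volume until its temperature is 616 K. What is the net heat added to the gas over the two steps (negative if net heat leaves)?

27400 J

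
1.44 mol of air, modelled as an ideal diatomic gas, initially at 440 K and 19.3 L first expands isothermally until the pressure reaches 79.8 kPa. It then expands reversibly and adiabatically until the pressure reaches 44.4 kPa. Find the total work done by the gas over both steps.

8510 J

P₁ = nRT₁/V₁ = 1.44×8.314×440/19.3 = 273 kPa.
Step 1 — Isothermal: T stays 440 K; PV = const ⇒ V₂ = 66.0 L, P₂ = 79.8 kPa.
ΔU = 0 (ideal gas, T constant).
W = nRT ln(V₂/V₁) = 1.44×8.314×440×ln(3.42) = 6480 J.
Q = ΔU + W = 6480 J.
State after step 1: P = 79.8 kPa, V = 66.0 L, T = 440 K.
Step 2 — Adiabatic: T₂/T₁ = (P₂/P₁)^((γ−1)/γ) ⇒ T₂ = 440×(0.556)^0.286 = 372 K; V₂ = 100 L.
ΔU = nCvΔT = 1.44×20.8×(372−440) = -2030 J.
Q = 0 for an adiabatic process, so W = −ΔU = 2030 J.
Net over both steps: W = 8510 J, Q = 6480 J, ΔU = -2030 J.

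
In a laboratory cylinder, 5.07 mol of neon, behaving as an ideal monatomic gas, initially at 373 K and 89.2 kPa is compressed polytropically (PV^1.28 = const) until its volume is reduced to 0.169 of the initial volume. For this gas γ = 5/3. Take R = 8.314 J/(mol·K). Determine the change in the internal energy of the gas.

15200 J

V₁ = nRT₁/P₁ = 5.07×8.314×373/89.2 = 176 L.
Polytropic n=1.28: T₂ = T₁(V₁/V₂)^(n−1) = 373×(5.92)^0.28 = 614 K; P₂ = P₁(V₁/V₂)^n = 868 kPa.
For an ideal gas ΔU = nCvΔT with Cv = (3/2)R = 12.5 J/(mol·K).
ΔU = 5.07×12.5×(614−373) = 15200 J.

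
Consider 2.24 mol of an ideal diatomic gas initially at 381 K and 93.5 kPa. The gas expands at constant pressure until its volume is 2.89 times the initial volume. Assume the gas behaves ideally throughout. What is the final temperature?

1100 K

V₁ = nRT₁/P₁ = 2.24×8.314×381/93.5 = 75.9 L.
Isobaric: P stays 93.5 kPa; V/T = const ⇒ T₂ = 1100 K, V₂ = 219 L.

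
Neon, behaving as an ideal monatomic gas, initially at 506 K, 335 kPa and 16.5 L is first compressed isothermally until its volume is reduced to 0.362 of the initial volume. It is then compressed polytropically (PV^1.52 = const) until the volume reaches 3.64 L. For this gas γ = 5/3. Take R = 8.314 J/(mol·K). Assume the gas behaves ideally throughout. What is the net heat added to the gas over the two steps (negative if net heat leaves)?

-6300 J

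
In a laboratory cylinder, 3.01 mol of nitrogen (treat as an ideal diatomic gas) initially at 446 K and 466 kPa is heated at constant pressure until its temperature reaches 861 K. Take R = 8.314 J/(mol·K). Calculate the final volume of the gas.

46.2 L

V₁ = nRT₁/P₁ = 3.01×8.314×446/466 = 24.0 L.
Isobaric: P stays 466 kPa; V/T = const ⇒ T₂ = 861 K, V₂ = 46.2 L.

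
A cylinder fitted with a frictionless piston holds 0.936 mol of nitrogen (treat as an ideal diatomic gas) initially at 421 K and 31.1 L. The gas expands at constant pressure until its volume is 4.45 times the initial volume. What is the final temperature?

1870 K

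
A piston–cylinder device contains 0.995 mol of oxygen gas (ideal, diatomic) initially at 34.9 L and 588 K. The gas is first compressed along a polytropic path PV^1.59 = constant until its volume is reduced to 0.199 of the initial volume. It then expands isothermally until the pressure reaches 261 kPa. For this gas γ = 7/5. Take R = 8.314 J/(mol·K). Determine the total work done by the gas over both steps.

11300 J

P₁ = nRT₁/V₁ = 0.995×8.314×588/34.9 = 139 kPa.
Step 1 — Polytropic n=1.59: T₂ = T₁(V₁/V₂)^(n−1) = 588×(5.03)^0.59 = 1520 K; P₂ = P₁(V₁/V₂)^n = 1820 kPa.
W = (P₁V₁−P₂V₂)/(n−1) = (139×34.9−1820×6.95)/0.59 = -13100 J.
ΔU = nCvΔT = 0.995×20.8×(1520−588) = 19400 J.
Q = ΔU + W = 6240 J.
State after step 1: P = 1820 kPa, V = 6.95 L, T = 1520 K.
Step 2 — Isothermal: T stays 1520 K; PV = const ⇒ V₂ = 48.3 L, P₂ = 261 kPa.
ΔU = 0 (ideal gas, T constant).
W = nRT ln(V₂/V₁) = 0.995×8.314×1520×ln(6.96) = 24500 J.
Q = ΔU + W = 24500 J.
Net over both steps: W = 11300 J, Q = 30700 J, ΔU = 19400 J.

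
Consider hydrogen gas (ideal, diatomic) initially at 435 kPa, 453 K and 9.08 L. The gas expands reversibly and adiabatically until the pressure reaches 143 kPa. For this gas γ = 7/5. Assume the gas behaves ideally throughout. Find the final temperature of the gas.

Adiabatic: T₂/T₁ = (P₂/P₁)^((γ−1)/γ) ⇒ T₂ = 453×(0.329)^0.286 = 330 K; V₂ = 20.1 L.

330 K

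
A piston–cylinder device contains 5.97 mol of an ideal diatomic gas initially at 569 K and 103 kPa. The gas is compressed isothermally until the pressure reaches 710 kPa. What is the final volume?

39.8 L

V₁ = nRT₁/P₁ = 5.97×8.314×569/103 = 274 L.
Isothermal: T stays 569 K; PV = const ⇒ V₂ = 39.8 L, P₂ = 710 kPa.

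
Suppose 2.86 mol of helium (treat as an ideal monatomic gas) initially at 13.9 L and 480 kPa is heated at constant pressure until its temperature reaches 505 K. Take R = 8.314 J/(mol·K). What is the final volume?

T₁ = P₁V₁/(nR) = 480×13.9/(2.86×8.314) = 281 K.
Isobaric: P stays 480 kPa; V/T = const ⇒ T₂ = 505 K, V₂ = 25.0 L.

25.0 L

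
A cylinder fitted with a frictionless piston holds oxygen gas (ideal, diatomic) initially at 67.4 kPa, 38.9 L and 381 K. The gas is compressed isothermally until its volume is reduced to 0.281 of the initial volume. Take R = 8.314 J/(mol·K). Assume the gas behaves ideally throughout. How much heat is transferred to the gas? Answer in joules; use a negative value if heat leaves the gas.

n = P₁V₁/(RT₁) = 67.4×38.9/(8.314×381) = 0.828 mol.
Isothermal: T stays 381 K; PV = const ⇒ V₂ = 10.9 L, P₂ = 240 kPa.
ΔU = 0 (ideal gas, T constant).
W = nRT ln(V₂/V₁) = 0.828×8.314×381×ln(0.281) = -3330 J.
Q = ΔU + W = -3330 J.

-3330 J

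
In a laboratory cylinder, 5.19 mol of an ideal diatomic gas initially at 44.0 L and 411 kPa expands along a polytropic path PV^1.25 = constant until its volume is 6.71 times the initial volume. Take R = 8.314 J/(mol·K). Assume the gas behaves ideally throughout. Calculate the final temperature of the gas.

T₁ = P₁V₁/(nR) = 411×44.0/(5.19×8.314) = 419 K.
Polytropic n=1.25: T₂ = T₁(V₁/V₂)^(n−1) = 419×(0.149)^0.25 = 260 K; P₂ = P₁(V₁/V₂)^n = 38.1 kPa.

260 K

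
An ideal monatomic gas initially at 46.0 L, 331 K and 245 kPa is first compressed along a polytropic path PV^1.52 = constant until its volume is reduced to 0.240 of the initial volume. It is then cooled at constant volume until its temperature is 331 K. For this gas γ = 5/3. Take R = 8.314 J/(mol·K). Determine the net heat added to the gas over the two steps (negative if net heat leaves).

n = P₁V₁/(RT₁) = 245×46.0/(8.314×331) = 4.10 mol.
Step 1 — Polytropic n=1.52: T₂ = T₁(V₁/V₂)^(n−1) = 331×(4.17)^0.52 = 695 K; P₂ = P₁(V₁/V₂)^n = 2140 kPa.
W = (P₁V₁−P₂V₂)/(n−1) = (245×46.0−2140×11.0)/0.52 = -23800 J.
ΔU = nCvΔT = 4.10×12.5×(695−331) = 18600 J.
Q = ΔU + W = -5250 J.
State after step 1: P = 2140 kPa, V = 11.0 L, T = 695 K.
Step 2 — Isochoric: V stays 11.0 L; P/T = const ⇒ T₂ = 331 K, P₂ = 1020 kPa.
W = 0 (no volume change).
ΔU = nCvΔT = 4.10×12.5×(331−695) = -18600 J.
Q = ΔU = -18600 J.
Net over both steps: W = -23800 J, Q = -23800 J, ΔU = 0 J.

-23800 J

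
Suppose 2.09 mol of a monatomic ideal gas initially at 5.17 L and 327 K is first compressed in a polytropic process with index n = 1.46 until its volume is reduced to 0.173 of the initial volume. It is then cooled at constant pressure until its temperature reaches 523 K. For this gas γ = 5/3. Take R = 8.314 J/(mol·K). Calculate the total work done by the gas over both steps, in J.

P₁ = nRT₁/V₁ = 2.09×8.314×327/5.17 = 1100 kPa.
Step 1 — Polytropic n=1.46: T₂ = T₁(V₁/V₂)^(n−1) = 327×(5.78)^0.46 = 733 K; P₂ = P₁(V₁/V₂)^n = 14200 kPa.
W = (P₁V₁−P₂V₂)/(n−1) = (1100×5.17−14200×0.894)/0.46 = -15300 J.
ΔU = nCvΔT = 2.09×12.5×(733−327) = 10600 J.
Q = ΔU + W = -4750 J.
State after step 1: P = 14200 kPa, V = 0.894 L, T = 733 K.
Step 2 — Isobaric: P stays 14200 kPa; V/T = const ⇒ T₂ = 523 K, V₂ = 0.638 L.
W = PΔV = 14200×(0.638−0.894) kPa·L = -3650 J.
ΔU = nCvΔT = 2.09×12.5×(523−733) = -5470 J.
Q = ΔU + W = nCpΔT = -9120 J.
Net over both steps: W = -19000 J, Q = -13900 J, ΔU = 5110 J.

-19000 J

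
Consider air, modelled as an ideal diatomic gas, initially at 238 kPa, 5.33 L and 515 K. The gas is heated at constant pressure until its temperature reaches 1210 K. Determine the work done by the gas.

n = P₁V₁/(RT₁) = 238×5.33/(8.314×515) = 0.296 mol.
Isobaric: P stays 238 kPa; V/T = const ⇒ T₂ = 1210 K, V₂ = 12.5 L.
W = PΔV = 238×(12.5−5.33) kPa·L = 1710 J.

1710 J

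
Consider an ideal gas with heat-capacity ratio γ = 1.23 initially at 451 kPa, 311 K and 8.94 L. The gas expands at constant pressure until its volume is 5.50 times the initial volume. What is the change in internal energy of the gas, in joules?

78900 J

n = P₁V₁/(RT₁) = 451×8.94/(8.314×311) = 1.56 mol.
Isobaric: P stays 451 kPa; V/T = const ⇒ T₂ = 1710 K, V₂ = 49.2 L.
For an ideal gas ΔU = nCvΔT with Cv = R/(γ−1) = 36.1 J/(mol·K).
ΔU = 1.56×36.1×(1710−311) = 78900 J.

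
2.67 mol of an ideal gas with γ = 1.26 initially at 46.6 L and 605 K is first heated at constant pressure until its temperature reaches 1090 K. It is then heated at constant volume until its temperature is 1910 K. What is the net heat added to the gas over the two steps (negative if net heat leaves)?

122000 J

P₁ = nRT₁/V₁ = 2.67×8.314×605/46.6 = 288 kPa.
Step 1 — Isobaric: P stays 288 kPa; V/T = const ⇒ T₂ = 1090 K, V₂ = 84.0 L.
W = PΔV = 288×(84.0−46.6) kPa·L = 10800 J.
ΔU = nCvΔT = 2.67×32.0×(1090−605) = 41400 J.
Q = ΔU + W = nCpΔT = 52200 J.
State after step 1: P = 288 kPa, V = 84.0 L, T = 1090 K.
Step 2 — Isochoric: V stays 84.0 L; P/T = const ⇒ T₂ = 1910 K, P₂ = 505 kPa.
W = 0 (no volume change).
ΔU = nCvΔT = 2.67×32.0×(1910−1090) = 70000 J.
Q = ΔU = 70000 J.
Net over both steps: W = 10800 J, Q = 122000 J, ΔU = 111000 J.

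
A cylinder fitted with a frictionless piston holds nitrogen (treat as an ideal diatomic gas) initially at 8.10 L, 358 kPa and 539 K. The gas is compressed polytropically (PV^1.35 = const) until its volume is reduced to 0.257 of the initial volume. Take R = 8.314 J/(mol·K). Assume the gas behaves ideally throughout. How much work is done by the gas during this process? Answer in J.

-5040 J

n = P₁V₁/(RT₁) = 358×8.10/(8.314×539) = 0.647 mol.
Polytropic n=1.35: T₂ = T₁(V₁/V₂)^(n−1) = 539×(3.89)^0.35 = 867 K; P₂ = P₁(V₁/V₂)^n = 2240 kPa.
W = (P₁V₁−P₂V₂)/(n−1) = (358×8.10−2240×2.08)/0.35 = -5040 J.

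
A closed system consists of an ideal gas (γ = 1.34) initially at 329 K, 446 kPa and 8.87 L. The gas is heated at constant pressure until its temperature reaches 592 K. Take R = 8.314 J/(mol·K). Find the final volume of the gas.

16.0 L

Isobaric: P stays 446 kPa; V/T = const ⇒ T₂ = 592 K, V₂ = 16.0 L.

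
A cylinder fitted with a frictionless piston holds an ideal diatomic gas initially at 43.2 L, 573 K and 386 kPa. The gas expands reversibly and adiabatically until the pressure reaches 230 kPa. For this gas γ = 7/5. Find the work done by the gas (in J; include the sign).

n = P₁V₁/(RT₁) = 386×43.2/(8.314×573) = 3.50 mol.
Adiabatic: T₂/T₁ = (P₂/P₁)^((γ−1)/γ) ⇒ T₂ = 573×(0.596)^0.286 = 494 K; V₂ = 62.5 L.
ΔU = nCvΔT = 3.50×20.8×(494−573) = -5730 J.
Q = 0 for an adiabatic process, so W = −ΔU = 5730 J.

5730 J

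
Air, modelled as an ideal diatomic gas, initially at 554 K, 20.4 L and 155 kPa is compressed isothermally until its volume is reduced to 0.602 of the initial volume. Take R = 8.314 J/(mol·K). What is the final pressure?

257 kPa

Isothermal: T stays 554 K; PV = const ⇒ V₂ = 12.3 L, P₂ = 257 kPa.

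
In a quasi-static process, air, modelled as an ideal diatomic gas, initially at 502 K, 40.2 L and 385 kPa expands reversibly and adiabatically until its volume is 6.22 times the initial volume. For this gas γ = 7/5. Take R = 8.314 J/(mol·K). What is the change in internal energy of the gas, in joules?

n = P₁V₁/(RT₁) = 385×40.2/(8.314×502) = 3.71 mol.
Adiabatic: TV^(γ−1) = const ⇒ T₂ = 502×(0.161)^0.400 = 242 K; PV^γ = const ⇒ P₂ = 29.8 kPa.
For an ideal gas ΔU = nCvΔT with Cv = (5/2)R = 20.8 J/(mol·K).
ΔU = 3.71×20.8×(242−502) = -20100 J.

-20100 J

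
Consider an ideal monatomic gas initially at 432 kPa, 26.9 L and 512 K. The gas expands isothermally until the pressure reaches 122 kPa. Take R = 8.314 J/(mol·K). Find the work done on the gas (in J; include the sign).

-14700 J

n = P₁V₁/(RT₁) = 432×26.9/(8.314×512) = 2.73 mol.
Isothermal: T stays 512 K; PV = const ⇒ V₂ = 95.3 L, P₂ = 122 kPa.
W = nRT ln(V₂/V₁) = 2.73×8.314×512×ln(3.54) = 14700 J.
Work done on the gas = −W_by = -14700 J.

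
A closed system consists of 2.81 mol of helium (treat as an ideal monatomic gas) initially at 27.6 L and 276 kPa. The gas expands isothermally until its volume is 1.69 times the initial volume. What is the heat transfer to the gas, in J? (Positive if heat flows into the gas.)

T₁ = P₁V₁/(nR) = 276×27.6/(2.81×8.314) = 326 K.
Isothermal: T stays 326 K; PV = const ⇒ V₂ = 46.6 L, P₂ = 163 kPa.
ΔU = 0 (ideal gas, T constant).
W = nRT ln(V₂/V₁) = 2.81×8.314×326×ln(1.69) = 4000 J.
Q = ΔU + W = 4000 J.

4000 J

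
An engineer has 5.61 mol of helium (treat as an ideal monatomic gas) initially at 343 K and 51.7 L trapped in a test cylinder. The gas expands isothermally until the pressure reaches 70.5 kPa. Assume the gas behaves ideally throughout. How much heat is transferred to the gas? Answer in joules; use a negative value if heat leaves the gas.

P₁ = nRT₁/V₁ = 5.61×8.314×343/51.7 = 309 kPa.
Isothermal: T stays 343 K; PV = const ⇒ V₂ = 227 L, P₂ = 70.5 kPa.
ΔU = 0 (ideal gas, T constant).
W = nRT ln(V₂/V₁) = 5.61×8.314×343×ln(4.39) = 23700 J.
Q = ΔU + W = 23700 J.

23700 J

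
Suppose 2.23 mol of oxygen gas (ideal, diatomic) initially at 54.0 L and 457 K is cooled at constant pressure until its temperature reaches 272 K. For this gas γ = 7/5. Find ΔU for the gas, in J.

P₁ = nRT₁/V₁ = 2.23×8.314×457/54.0 = 157 kPa.
Isobaric: P stays 157 kPa; V/T = const ⇒ T₂ = 272 K, V₂ = 32.1 L.
For an ideal gas ΔU = nCvΔT with Cv = (5/2)R = 20.8 J/(mol·K).
ΔU = 2.23×20.8×(272−457) = -8570 J.

-8570 J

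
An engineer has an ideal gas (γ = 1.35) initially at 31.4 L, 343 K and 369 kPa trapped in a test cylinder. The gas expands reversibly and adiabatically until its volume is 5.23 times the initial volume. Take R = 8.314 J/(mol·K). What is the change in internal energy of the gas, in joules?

n = P₁V₁/(RT₁) = 369×31.4/(8.314×343) = 4.06 mol.
Adiabatic: TV^(γ−1) = const ⇒ T₂ = 343×(0.191)^0.350 = 192 K; PV^γ = const ⇒ P₂ = 39.5 kPa.
For an ideal gas ΔU = nCvΔT with Cv = R/(γ−1) = 23.8 J/(mol·K).
ΔU = 4.06×23.8×(192−343) = -14600 J.

-14600 J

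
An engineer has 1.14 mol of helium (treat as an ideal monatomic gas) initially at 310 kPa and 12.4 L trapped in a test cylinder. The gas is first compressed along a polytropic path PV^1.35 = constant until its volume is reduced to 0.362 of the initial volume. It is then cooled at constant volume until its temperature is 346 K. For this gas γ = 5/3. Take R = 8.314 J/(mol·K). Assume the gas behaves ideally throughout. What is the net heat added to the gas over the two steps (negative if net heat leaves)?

-5540 J

T₁ = P₁V₁/(nR) = 310×12.4/(1.14×8.314) = 406 K.
Step 1 — Polytropic n=1.35: T₂ = T₁(V₁/V₂)^(n−1) = 406×(2.76)^0.35 = 579 K; P₂ = P₁(V₁/V₂)^n = 1220 kPa.
W = (P₁V₁−P₂V₂)/(n−1) = (310×12.4−1220×4.49)/0.35 = -4690 J.
ΔU = nCvΔT = 1.14×12.5×(579−406) = 2460 J.
Q = ΔU + W = -2230 J.
State after step 1: P = 1220 kPa, V = 4.49 L, T = 579 K.
Step 2 — Isochoric: V stays 4.49 L; P/T = const ⇒ T₂ = 346 K, P₂ = 731 kPa.
W = 0 (no volume change).
ΔU = nCvΔT = 1.14×12.5×(346−579) = -3310 J.
Q = ΔU = -3310 J.
Net over both steps: W = -4690 J, Q = -5540 J, ΔU = -847 J.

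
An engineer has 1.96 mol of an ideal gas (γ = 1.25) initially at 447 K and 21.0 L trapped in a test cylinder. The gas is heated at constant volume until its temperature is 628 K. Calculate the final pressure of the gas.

P₁ = nRT₁/V₁ = 1.96×8.314×447/21.0 = 347 kPa.
Isochoric: V stays 21.0 L; P/T = const ⇒ T₂ = 628 K, P₂ = 487 kPa.

487 kPa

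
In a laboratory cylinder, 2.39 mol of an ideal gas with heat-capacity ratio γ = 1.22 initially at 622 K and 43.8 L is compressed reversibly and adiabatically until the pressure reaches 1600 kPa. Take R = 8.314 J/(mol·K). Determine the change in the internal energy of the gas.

P₁ = nRT₁/V₁ = 2.39×8.314×622/43.8 = 282 kPa.
Adiabatic: T₂/T₁ = (P₂/P₁)^((γ−1)/γ) ⇒ T₂ = 622×(5.67)^0.180 = 851 K; V₂ = 10.6 L.
For an ideal gas ΔU = nCvΔT with Cv = R/(γ−1) = 37.8 J/(mol·K).
ΔU = 2.39×37.8×(851−622) = 20600 J.

20600 J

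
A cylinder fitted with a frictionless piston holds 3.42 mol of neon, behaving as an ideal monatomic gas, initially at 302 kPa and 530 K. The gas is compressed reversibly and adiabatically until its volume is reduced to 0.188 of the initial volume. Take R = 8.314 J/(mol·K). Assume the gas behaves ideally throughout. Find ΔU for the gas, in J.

46300 J

V₁ = nRT₁/P₁ = 3.42×8.314×530/302 = 49.9 L.
Adiabatic: TV^(γ−1) = const ⇒ T₂ = 530×(5.32)^0.667 = 1610 K; PV^γ = const ⇒ P₂ = 4890 kPa.
For an ideal gas ΔU = nCvΔT with Cv = (3/2)R = 12.5 J/(mol·K).
ΔU = 3.42×12.5×(1610−530) = 46300 J.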